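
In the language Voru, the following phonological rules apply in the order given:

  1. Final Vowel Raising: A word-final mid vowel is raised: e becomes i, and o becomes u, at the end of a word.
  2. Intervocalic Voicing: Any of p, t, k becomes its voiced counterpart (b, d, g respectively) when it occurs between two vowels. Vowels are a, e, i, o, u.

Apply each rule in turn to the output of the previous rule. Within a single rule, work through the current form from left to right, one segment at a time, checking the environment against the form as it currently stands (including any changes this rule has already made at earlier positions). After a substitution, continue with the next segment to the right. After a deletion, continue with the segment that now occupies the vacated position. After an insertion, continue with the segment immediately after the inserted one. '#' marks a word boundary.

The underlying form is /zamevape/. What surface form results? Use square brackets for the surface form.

[zamevabi]

1 Final Vowel Raising: [zamevape] → [zamevapi]
2 Intervocalic Voicing: [zamevapi] → [zamevabi]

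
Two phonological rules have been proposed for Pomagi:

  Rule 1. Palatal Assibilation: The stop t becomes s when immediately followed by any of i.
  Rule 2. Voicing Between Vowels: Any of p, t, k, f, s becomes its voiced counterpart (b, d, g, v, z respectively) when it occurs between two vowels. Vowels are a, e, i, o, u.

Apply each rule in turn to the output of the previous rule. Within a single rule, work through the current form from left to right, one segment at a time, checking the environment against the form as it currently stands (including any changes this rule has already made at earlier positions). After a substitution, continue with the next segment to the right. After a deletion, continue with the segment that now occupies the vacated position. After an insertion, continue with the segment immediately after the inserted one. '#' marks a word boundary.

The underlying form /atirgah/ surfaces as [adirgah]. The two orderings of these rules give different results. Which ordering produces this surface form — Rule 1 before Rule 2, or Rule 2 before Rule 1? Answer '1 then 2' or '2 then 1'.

Order 1 then 2:
  1 Palatal Assibilation: [atirgah] → [asirgah]
  2 Voicing Between Vowels: [asirgah] → [azirgah]
  result: [azirgah]
Order 2 then 1:
  2 Voicing Between Vowels: [atirgah] → [adirgah]
  1 Palatal Assibilation: no change — [adirgah]
  result: [adirgah]

2 then 1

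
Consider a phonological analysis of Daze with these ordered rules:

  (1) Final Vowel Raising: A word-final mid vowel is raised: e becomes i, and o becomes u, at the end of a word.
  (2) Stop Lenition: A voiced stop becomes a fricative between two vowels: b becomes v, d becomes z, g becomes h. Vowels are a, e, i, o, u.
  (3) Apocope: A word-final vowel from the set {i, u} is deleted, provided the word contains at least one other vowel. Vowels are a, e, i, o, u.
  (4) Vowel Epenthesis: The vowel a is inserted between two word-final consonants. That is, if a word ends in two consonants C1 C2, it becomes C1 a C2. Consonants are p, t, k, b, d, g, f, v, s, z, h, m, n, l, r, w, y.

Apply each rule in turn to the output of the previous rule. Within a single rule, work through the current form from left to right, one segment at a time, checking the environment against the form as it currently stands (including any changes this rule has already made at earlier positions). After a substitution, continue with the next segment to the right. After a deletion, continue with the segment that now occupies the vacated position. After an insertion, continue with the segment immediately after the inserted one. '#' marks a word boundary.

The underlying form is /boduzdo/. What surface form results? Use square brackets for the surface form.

[bozuzad]

(1) Final Vowel Raising: [boduzdo] → [boduzdu]
(2) Stop Lenition: [boduzdu] → [bozuzdu]
(3) Apocope: [bozuzdu] → [bozuzd]
(4) Vowel Epenthesis: [bozuzd] → [bozuzad]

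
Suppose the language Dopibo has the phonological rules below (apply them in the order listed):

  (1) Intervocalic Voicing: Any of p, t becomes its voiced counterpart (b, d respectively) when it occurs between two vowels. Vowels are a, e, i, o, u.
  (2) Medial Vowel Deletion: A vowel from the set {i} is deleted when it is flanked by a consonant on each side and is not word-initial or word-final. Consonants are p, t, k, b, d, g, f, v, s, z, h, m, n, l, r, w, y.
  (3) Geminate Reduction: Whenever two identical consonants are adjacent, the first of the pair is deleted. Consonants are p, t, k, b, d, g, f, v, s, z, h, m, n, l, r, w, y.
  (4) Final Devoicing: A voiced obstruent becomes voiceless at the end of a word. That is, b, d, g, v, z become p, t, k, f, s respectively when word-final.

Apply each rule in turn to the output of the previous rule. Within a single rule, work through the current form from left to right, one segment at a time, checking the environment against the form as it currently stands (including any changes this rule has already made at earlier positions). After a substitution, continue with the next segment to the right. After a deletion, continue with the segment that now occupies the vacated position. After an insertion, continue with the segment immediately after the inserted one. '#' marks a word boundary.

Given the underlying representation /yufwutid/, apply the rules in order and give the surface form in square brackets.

[yufwut]

(1) Intervocalic Voicing: [yufwutid] → [yufwudid]
(2) Medial Vowel Deletion: [yufwudid] → [yufwudd]
(3) Geminate Reduction: [yufwudd] → [yufwud]
(4) Final Devoicing: [yufwud] → [yufwut]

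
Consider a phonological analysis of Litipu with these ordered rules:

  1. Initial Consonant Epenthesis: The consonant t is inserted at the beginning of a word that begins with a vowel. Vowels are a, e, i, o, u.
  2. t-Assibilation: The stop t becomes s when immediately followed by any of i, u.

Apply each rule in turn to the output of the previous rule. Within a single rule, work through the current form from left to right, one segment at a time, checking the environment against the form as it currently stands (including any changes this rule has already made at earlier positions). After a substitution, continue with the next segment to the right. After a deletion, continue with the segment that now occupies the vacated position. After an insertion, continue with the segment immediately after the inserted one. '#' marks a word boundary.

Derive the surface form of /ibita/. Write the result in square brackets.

[sibita]

1 Initial Consonant Epenthesis: [ibita] → [tibita]
2 t-Assibilation: [tibita] → [sibita]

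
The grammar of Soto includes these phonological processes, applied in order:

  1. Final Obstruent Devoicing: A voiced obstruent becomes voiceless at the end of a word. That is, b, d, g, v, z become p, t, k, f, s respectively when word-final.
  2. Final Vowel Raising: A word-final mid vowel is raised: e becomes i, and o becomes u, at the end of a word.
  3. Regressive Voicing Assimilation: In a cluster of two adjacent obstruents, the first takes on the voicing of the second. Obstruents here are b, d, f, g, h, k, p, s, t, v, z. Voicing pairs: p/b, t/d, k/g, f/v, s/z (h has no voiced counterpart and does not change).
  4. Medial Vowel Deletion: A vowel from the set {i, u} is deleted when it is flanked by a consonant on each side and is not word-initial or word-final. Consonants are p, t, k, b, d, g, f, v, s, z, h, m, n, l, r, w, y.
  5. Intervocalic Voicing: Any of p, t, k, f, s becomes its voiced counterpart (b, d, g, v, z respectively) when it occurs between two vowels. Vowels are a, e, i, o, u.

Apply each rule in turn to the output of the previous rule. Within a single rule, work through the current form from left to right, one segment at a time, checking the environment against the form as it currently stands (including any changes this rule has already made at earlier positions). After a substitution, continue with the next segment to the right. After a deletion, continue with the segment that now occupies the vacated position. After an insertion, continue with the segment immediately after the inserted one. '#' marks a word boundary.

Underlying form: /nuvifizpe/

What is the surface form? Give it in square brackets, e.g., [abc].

1 Final Obstruent Devoicing: no change — [nuvifizpe]
2 Final Vowel Raising: [nuvifizpe] → [nuvifizpi]
3 Regressive Voicing Assimilation: [nuvifizpi] → [nuvifispi]
4 Medial Vowel Deletion: [nuvifispi] → [nvfspi]
5 Intervocalic Voicing: no change — [nvfspi]

[nvfspi]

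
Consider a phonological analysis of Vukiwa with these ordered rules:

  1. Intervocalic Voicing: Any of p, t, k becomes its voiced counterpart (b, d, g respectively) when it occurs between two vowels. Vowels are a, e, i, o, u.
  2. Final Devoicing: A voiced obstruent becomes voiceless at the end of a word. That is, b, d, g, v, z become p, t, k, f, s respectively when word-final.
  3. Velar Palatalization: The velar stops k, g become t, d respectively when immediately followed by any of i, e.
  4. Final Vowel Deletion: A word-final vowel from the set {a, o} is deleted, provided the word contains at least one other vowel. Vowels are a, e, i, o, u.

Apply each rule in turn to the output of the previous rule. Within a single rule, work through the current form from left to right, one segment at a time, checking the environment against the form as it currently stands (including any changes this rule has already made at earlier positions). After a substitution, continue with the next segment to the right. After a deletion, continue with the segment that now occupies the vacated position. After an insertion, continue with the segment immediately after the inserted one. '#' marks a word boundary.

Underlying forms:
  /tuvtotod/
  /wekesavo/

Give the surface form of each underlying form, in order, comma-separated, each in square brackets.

/tuvtotod/:
  1 Intervocalic Voicing: [tuvtotod] → [tuvtodod]
  2 Final Devoicing: [tuvtodod] → [tuvtodot]
  3 Velar Palatalization: no change — [tuvtodot]
  4 Final Vowel Deletion: no change — [tuvtodot]
/wekesavo/:
  1 Intervocalic Voicing: [wekesavo] → [wegesavo]
  2 Final Devoicing: no change — [wegesavo]
  3 Velar Palatalization: [wegesavo] → [wedesavo]
  4 Final Vowel Deletion: [wedesavo] → [wedesav]

[tuvtodot], [wedesav]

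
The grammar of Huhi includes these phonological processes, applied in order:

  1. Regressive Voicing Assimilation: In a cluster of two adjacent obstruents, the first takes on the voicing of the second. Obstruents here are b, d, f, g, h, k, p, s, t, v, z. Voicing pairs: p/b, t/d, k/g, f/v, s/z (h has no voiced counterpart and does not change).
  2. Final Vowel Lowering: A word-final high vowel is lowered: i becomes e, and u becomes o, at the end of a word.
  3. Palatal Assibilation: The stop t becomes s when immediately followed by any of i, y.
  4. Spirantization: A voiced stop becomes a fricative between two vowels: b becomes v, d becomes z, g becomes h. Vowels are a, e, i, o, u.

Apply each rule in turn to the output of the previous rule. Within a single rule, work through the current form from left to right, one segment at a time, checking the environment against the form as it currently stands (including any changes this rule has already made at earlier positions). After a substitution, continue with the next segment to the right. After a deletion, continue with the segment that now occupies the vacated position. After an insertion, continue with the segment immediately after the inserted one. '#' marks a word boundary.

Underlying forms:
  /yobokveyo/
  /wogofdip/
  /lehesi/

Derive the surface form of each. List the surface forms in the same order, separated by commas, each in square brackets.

/yobokveyo/:
  1 Regressive Voicing Assimilation: [yobokveyo] → [yobogveyo]
  2 Final Vowel Lowering: no change — [yobogveyo]
  3 Palatal Assibilation: no change — [yobogveyo]
  4 Spirantization: [yobogveyo] → [yovogveyo]
/wogofdip/:
  1 Regressive Voicing Assimilation: [wogofdip] → [wogovdip]
  2 Final Vowel Lowering: no change — [wogovdip]
  3 Palatal Assibilation: no change — [wogovdip]
  4 Spirantization: [wogovdip] → [wohovdip]
/lehesi/:
  1 Regressive Voicing Assimilation: no change — [lehesi]
  2 Final Vowel Lowering: [lehesi] → [lehese]
  3 Palatal Assibilation: no change — [lehese]
  4 Spirantization: no change — [lehese]

[yovogveyo], [wohovdip], [lehese]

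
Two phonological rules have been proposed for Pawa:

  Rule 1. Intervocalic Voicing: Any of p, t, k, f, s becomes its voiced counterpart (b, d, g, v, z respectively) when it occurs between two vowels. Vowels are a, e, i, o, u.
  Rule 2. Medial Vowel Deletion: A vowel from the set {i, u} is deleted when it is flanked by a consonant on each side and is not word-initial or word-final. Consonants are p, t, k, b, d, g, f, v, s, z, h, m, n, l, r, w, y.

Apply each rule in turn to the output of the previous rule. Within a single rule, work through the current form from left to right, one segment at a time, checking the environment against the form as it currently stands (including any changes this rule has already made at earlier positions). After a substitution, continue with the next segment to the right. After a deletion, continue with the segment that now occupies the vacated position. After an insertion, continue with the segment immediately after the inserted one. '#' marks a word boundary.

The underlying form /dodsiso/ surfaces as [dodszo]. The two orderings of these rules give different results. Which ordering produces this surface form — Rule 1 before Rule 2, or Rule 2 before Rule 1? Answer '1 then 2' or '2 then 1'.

1 then 2

Order 1 then 2:
  1 Intervocalic Voicing: [dodsiso] → [dodsizo]
  2 Medial Vowel Deletion: [dodsizo] → [dodszo]
  result: [dodszo]
Order 2 then 1:
  2 Medial Vowel Deletion: [dodsiso] → [dodsso]
  1 Intervocalic Voicing: no change — [dodsso]
  result: [dodsso]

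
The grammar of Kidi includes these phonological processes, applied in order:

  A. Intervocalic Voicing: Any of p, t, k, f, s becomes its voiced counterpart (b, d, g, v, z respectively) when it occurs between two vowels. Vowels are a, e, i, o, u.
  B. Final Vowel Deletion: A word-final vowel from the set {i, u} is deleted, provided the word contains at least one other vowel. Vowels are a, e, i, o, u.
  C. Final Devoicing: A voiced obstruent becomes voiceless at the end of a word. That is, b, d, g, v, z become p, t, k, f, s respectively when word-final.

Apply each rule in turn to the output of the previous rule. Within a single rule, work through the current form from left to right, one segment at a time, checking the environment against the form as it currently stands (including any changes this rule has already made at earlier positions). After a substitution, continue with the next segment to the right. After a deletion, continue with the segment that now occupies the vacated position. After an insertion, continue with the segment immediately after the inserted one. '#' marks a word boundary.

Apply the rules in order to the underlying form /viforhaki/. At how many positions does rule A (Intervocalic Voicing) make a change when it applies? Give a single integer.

A Intervocalic Voicing: [viforhaki] → [vivorhagi]
B Final Vowel Deletion: [vivorhagi] → [vivorhag]
C Final Devoicing: [vivorhag] → [vivorhak]
Rule A changed 2 position(s).

2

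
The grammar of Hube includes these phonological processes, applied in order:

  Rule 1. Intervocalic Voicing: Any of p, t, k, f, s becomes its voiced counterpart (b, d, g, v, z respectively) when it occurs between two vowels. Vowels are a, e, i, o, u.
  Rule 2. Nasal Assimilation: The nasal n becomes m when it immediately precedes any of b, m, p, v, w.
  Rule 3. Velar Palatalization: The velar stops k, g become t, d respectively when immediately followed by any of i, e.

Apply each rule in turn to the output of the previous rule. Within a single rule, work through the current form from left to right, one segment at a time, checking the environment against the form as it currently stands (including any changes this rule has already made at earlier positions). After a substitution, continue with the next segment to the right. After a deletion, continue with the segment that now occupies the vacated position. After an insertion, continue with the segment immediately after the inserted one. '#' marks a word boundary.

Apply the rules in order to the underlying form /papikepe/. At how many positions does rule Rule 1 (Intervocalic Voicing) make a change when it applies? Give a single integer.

Rule 1 Intervocalic Voicing: [papikepe] → [pabigebe]
Rule 2 Nasal Assimilation: no change — [pabigebe]
Rule 3 Velar Palatalization: [pabigebe] → [pabidebe]
Rule Rule 1 changed 3 position(s).

3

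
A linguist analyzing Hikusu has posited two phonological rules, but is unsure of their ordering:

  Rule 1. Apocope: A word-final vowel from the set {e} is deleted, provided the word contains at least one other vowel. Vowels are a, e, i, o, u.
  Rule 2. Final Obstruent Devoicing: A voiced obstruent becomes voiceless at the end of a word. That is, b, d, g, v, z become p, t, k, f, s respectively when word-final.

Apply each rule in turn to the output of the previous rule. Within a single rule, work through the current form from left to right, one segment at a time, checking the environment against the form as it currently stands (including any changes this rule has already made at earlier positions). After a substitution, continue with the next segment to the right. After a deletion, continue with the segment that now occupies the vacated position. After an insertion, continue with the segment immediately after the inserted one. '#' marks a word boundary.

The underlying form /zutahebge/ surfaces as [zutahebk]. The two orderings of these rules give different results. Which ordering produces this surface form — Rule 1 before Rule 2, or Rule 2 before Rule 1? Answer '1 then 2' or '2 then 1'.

1 then 2

Order 1 then 2:
  1 Apocope: [zutahebge] → [zutahebg]
  2 Final Obstruent Devoicing: [zutahebg] → [zutahebk]
  result: [zutahebk]
Order 2 then 1:
  2 Final Obstruent Devoicing: no change — [zutahebge]
  1 Apocope: [zutahebge] → [zutahebg]
  result: [zutahebg]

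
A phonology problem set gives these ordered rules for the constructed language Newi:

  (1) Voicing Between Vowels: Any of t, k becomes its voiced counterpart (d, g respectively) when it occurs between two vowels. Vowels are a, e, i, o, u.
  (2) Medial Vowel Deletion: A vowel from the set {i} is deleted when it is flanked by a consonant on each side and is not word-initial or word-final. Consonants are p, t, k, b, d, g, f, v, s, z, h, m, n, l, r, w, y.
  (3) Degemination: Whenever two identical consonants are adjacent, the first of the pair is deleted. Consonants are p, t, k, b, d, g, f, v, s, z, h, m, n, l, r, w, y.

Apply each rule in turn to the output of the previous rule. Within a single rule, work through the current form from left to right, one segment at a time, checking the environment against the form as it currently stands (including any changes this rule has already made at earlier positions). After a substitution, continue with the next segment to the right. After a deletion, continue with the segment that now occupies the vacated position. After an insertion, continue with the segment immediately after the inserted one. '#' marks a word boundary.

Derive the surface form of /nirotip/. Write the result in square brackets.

(1) Voicing Between Vowels: [nirotip] → [nirodip]
(2) Medial Vowel Deletion: [nirodip] → [nrodp]
(3) Degemination: no change — [nrodp]

[nrodp]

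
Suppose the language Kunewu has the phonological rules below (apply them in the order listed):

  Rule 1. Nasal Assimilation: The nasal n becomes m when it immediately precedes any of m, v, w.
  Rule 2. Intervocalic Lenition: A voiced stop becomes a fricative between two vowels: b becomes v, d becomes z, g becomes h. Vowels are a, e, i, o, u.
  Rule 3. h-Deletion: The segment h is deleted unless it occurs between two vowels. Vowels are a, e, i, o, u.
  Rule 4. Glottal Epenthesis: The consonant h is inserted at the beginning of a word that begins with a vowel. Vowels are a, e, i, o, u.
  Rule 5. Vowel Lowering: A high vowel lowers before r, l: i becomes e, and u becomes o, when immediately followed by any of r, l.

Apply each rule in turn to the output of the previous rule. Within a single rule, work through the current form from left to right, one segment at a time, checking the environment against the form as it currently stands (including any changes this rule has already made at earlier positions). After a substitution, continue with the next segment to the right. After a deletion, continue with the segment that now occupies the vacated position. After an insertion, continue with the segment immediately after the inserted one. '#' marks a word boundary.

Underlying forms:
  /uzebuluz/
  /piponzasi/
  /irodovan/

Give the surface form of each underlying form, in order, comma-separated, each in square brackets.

[huzevoluz], [piponzasi], [herozovan]

/uzebuluz/:
  Rule 1 Nasal Assimilation: no change — [uzebuluz]
  Rule 2 Intervocalic Lenition: [uzebuluz] → [uzevuluz]
  Rule 3 h-Deletion: no change — [uzevuluz]
  Rule 4 Glottal Epenthesis: [uzevuluz] → [huzevuluz]
  Rule 5 Vowel Lowering: [huzevuluz] → [huzevoluz]
/piponzasi/:
  Rule 1 Nasal Assimilation: no change — [piponzasi]
  Rule 2 Intervocalic Lenition: no change — [piponzasi]
  Rule 3 h-Deletion: no change — [piponzasi]
  Rule 4 Glottal Epenthesis: no change — [piponzasi]
  Rule 5 Vowel Lowering: no change — [piponzasi]
/irodovan/:
  Rule 1 Nasal Assimilation: no change — [irodovan]
  Rule 2 Intervocalic Lenition: [irodovan] → [irozovan]
  Rule 3 h-Deletion: no change — [irozovan]
  Rule 4 Glottal Epenthesis: [irozovan] → [hirozovan]
  Rule 5 Vowel Lowering: [hirozovan] → [herozovan]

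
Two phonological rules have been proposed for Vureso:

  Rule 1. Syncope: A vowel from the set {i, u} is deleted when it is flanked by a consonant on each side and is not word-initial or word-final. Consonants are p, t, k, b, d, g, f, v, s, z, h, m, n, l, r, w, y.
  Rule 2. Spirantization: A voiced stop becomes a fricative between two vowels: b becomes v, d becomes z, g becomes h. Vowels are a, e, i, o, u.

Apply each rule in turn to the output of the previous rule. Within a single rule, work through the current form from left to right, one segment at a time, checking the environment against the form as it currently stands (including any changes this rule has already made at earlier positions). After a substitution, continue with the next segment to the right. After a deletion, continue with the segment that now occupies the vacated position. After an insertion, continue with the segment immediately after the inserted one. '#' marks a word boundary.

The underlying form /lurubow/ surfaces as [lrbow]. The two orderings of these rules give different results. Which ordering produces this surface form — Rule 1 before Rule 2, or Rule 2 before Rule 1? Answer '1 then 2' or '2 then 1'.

1 then 2

Order 1 then 2:
  1 Syncope: [lurubow] → [lrbow]
  2 Spirantization: no change — [lrbow]
  result: [lrbow]
Order 2 then 1:
  2 Spirantization: [lurubow] → [luruvow]
  1 Syncope: [luruvow] → [lrvow]
  result: [lrvow]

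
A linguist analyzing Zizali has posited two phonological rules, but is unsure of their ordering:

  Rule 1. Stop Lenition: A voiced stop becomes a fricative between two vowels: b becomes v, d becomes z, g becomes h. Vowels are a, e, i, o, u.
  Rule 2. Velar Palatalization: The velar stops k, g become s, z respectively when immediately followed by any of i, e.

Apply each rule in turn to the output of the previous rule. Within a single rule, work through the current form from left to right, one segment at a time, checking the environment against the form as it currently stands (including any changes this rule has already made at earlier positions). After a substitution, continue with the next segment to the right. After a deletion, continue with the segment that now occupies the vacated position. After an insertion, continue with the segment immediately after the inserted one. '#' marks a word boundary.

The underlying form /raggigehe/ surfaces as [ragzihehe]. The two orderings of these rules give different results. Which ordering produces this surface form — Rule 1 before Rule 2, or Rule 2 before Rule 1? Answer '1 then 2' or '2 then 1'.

Order 1 then 2:
  1 Stop Lenition: [raggigehe] → [raggihehe]
  2 Velar Palatalization: [raggihehe] → [ragzihehe]
  result: [ragzihehe]
Order 2 then 1:
  2 Velar Palatalization: [raggigehe] → [ragzizehe]
  1 Stop Lenition: no change — [ragzizehe]
  result: [ragzizehe]

1 then 2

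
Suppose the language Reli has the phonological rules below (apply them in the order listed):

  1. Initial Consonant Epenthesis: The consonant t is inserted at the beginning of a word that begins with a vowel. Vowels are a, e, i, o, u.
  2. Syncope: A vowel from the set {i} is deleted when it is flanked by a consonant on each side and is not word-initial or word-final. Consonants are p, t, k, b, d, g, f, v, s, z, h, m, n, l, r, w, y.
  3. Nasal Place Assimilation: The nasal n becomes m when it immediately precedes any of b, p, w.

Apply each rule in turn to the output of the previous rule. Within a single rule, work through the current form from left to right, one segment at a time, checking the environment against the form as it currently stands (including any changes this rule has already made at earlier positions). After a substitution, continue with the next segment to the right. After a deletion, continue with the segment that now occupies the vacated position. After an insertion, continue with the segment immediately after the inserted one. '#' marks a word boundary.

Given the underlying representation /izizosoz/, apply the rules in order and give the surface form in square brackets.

[tzzosoz]

1 Initial Consonant Epenthesis: [izizosoz] → [tizizosoz]
2 Syncope: [tizizosoz] → [tzzosoz]
3 Nasal Place Assimilation: no change — [tzzosoz]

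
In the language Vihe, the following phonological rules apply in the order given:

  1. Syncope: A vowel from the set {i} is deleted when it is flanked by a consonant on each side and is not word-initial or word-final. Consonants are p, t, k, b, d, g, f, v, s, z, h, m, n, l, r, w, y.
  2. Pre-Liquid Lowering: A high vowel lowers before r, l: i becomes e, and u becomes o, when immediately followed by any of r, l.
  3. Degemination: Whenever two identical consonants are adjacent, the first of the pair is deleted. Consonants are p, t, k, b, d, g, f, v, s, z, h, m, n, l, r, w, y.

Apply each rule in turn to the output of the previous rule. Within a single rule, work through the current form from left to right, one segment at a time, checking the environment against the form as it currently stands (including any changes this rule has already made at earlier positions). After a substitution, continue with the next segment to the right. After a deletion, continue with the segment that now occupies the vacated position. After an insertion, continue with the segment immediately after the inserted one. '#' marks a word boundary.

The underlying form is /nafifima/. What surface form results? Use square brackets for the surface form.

1 Syncope: [nafifima] → [naffma]
2 Pre-Liquid Lowering: no change — [naffma]
3 Degemination: [naffma] → [nafma]

[nafma]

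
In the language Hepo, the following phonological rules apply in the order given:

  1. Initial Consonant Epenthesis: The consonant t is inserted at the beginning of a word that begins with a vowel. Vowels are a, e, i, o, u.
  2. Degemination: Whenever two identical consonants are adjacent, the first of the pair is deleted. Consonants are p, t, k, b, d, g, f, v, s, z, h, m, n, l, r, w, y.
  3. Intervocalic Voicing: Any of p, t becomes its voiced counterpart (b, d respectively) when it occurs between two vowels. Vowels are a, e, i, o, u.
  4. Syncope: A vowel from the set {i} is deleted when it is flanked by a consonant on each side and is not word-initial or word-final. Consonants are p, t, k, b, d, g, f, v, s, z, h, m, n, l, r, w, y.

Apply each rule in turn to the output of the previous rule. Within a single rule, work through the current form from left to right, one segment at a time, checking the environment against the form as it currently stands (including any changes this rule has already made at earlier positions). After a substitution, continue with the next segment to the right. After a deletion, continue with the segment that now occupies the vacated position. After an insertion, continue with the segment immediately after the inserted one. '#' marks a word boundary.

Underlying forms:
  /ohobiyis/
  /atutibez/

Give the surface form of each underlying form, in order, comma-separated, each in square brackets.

[tohobys], [tadudbez]

/ohobiyis/:
  1 Initial Consonant Epenthesis: [ohobiyis] → [tohobiyis]
  2 Degemination: no change — [tohobiyis]
  3 Intervocalic Voicing: no change — [tohobiyis]
  4 Syncope: [tohobiyis] → [tohobys]
/atutibez/:
  1 Initial Consonant Epenthesis: [atutibez] → [tatutibez]
  2 Degemination: no change — [tatutibez]
  3 Intervocalic Voicing: [tatutibez] → [tadudibez]
  4 Syncope: [tadudibez] → [tadudbez]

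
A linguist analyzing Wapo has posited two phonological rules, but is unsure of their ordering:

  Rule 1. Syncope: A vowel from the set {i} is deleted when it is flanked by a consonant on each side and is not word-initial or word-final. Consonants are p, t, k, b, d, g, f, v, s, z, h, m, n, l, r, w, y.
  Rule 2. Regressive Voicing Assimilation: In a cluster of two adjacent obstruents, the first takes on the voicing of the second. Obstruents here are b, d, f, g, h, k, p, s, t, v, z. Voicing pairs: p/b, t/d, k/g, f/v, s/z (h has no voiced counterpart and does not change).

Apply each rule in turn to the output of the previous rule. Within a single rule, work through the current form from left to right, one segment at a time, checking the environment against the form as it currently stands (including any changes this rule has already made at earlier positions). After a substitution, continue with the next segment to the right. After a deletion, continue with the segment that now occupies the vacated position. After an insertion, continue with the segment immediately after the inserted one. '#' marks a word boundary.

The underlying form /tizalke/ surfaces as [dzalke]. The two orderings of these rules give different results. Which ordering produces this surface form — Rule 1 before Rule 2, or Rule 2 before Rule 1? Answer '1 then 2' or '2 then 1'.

Order 1 then 2:
  1 Syncope: [tizalke] → [tzalke]
  2 Regressive Voicing Assimilation: [tzalke] → [dzalke]
  result: [dzalke]
Order 2 then 1:
  2 Regressive Voicing Assimilation: no change — [tizalke]
  1 Syncope: [tizalke] → [tzalke]
  result: [tzalke]

1 then 2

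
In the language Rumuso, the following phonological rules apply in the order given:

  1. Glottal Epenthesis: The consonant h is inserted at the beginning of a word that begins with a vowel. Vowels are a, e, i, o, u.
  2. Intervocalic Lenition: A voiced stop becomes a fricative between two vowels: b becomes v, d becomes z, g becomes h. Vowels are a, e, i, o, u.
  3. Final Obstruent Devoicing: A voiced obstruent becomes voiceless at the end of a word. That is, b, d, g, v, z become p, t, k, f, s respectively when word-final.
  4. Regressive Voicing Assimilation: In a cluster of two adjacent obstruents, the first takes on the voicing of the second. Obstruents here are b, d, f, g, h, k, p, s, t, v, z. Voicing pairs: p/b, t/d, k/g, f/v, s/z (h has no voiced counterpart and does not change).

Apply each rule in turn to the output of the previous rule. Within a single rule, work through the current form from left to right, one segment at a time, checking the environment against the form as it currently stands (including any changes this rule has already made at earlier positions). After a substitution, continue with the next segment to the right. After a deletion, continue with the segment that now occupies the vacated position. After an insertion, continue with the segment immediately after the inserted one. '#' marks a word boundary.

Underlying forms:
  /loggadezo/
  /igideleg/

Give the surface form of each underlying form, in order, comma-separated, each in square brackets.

[loggazezo], [hihizelek]

/loggadezo/:
  1 Glottal Epenthesis: no change — [loggadezo]
  2 Intervocalic Lenition: [loggadezo] → [loggazezo]
  3 Final Obstruent Devoicing: no change — [loggazezo]
  4 Regressive Voicing Assimilation: no change — [loggazezo]
/igideleg/:
  1 Glottal Epenthesis: [igideleg] → [higideleg]
  2 Intervocalic Lenition: [higideleg] → [hihizeleg]
  3 Final Obstruent Devoicing: [hihizeleg] → [hihizelek]
  4 Regressive Voicing Assimilation: no change — [hihizelek]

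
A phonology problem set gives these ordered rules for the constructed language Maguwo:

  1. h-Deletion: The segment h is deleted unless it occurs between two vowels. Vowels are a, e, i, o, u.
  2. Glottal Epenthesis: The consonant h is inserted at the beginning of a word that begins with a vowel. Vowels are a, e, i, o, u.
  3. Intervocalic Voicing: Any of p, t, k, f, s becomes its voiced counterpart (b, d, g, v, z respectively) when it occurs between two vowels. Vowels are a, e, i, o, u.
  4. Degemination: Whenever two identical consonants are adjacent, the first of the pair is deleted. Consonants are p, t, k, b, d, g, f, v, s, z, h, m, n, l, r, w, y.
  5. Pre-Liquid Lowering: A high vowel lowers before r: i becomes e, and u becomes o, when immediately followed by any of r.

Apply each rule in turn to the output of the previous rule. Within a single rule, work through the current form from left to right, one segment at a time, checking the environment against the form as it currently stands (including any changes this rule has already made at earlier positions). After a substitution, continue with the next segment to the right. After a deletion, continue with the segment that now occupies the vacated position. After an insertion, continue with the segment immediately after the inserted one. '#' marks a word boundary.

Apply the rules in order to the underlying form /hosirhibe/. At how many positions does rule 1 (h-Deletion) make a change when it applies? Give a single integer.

2

1 h-Deletion: [hosirhibe] → [osiribe]
2 Glottal Epenthesis: [osiribe] → [hosiribe]
3 Intervocalic Voicing: [hosiribe] → [hoziribe]
4 Degemination: no change — [hoziribe]
5 Pre-Liquid Lowering: [hoziribe] → [hozeribe]
Rule 1 changed 2 position(s).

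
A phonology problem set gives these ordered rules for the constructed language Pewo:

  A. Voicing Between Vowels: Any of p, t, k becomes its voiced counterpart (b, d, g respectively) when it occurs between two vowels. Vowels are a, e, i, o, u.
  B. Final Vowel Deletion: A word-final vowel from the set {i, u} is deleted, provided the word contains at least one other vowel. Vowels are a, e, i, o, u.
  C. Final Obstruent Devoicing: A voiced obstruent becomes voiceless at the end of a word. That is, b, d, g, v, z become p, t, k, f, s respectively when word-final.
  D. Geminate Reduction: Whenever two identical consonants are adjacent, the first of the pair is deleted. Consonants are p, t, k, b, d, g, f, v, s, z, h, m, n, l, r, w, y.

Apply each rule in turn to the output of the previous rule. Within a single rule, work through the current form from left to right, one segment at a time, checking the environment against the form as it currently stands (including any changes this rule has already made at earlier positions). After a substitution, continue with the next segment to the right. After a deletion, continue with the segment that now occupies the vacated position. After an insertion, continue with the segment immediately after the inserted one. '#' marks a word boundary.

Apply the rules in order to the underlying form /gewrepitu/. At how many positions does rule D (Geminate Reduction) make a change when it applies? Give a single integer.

A Voicing Between Vowels: [gewrepitu] → [gewrebidu]
B Final Vowel Deletion: [gewrebidu] → [gewrebid]
C Final Obstruent Devoicing: [gewrebid] → [gewrebit]
D Geminate Reduction: no change — [gewrebit]
Rule D changed 0 position(s).

0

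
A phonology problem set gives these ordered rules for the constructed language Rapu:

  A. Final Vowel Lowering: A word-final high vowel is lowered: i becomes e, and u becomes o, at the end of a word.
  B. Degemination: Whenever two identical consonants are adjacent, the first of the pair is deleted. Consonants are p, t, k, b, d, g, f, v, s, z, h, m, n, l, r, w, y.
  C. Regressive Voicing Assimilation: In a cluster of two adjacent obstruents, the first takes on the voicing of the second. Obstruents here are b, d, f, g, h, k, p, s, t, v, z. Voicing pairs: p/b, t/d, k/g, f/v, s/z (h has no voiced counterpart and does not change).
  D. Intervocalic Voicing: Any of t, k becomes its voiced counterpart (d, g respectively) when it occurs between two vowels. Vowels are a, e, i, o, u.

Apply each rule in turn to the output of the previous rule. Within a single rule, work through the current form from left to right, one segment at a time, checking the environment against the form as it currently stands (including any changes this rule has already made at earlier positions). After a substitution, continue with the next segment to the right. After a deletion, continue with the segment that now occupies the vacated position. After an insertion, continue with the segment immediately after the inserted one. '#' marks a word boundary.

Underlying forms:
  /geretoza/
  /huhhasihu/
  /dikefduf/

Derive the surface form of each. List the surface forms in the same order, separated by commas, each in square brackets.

/geretoza/:
  A Final Vowel Lowering: no change — [geretoza]
  B Degemination: no change — [geretoza]
  C Regressive Voicing Assimilation: no change — [geretoza]
  D Intervocalic Voicing: [geretoza] → [geredoza]
/huhhasihu/:
  A Final Vowel Lowering: [huhhasihu] → [huhhasiho]
  B Degemination: [huhhasiho] → [huhasiho]
  C Regressive Voicing Assimilation: no change — [huhasiho]
  D Intervocalic Voicing: no change — [huhasiho]
/dikefduf/:
  A Final Vowel Lowering: no change — [dikefduf]
  B Degemination: no change — [dikefduf]
  C Regressive Voicing Assimilation: [dikefduf] → [dikevduf]
  D Intervocalic Voicing: [dikevduf] → [digevduf]

[geredoza], [huhasiho], [digevduf]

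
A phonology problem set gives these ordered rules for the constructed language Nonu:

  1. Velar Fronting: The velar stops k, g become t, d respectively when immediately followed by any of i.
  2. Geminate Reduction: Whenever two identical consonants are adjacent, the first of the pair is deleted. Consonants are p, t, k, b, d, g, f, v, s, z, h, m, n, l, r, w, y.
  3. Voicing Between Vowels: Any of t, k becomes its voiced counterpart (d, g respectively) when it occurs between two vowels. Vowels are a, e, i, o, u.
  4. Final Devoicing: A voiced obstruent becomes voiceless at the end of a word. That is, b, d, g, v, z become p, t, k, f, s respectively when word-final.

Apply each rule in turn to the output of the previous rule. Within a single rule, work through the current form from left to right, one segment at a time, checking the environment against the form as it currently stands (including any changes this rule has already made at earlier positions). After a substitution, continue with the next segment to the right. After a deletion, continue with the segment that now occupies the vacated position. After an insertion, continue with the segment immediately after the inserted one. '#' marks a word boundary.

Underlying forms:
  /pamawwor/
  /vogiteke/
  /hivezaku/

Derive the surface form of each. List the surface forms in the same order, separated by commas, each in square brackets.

/pamawwor/:
  1 Velar Fronting: no change — [pamawwor]
  2 Geminate Reduction: [pamawwor] → [pamawor]
  3 Voicing Between Vowels: no change — [pamawor]
  4 Final Devoicing: no change — [pamawor]
/vogiteke/:
  1 Velar Fronting: [vogiteke] → [voditeke]
  2 Geminate Reduction: no change — [voditeke]
  3 Voicing Between Vowels: [voditeke] → [vodidege]
  4 Final Devoicing: no change — [vodidege]
/hivezaku/:
  1 Velar Fronting: no change — [hivezaku]
  2 Geminate Reduction: no change — [hivezaku]
  3 Voicing Between Vowels: [hivezaku] → [hivezagu]
  4 Final Devoicing: no change — [hivezagu]

[pamawor], [vodidege], [hivezagu]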